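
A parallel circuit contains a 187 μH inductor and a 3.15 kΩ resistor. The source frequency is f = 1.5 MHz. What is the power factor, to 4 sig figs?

0.4883

ω = 2πf = 9.425e+06 rad/s
X_L = ωL = 1762 Ω
Parallel: admittances add. Y = 1/R + 1/(jωL)
Y = (0.0003175 − j0.0005674) S
|Y| = 0.0006502 S → |Z| = 1/|Y| = 1538 Ω, ∠Z = −∠Y = 60.77°
cos φ = cos(60.77°) = 0.4883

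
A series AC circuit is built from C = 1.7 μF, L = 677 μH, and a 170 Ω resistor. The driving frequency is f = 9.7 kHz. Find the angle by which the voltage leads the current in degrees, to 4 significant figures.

ω = 2πf = 60950 rad/s
X_L = ωL = 41.26 Ω
X_C = 1/(ωC) = 9.652 Ω
Net reactance X = X_L − X_C = 31.61 Ω
Z = 170.0 + j31.61 Ω
|Z| = √(170.0² + 31.61²) = 172.9 Ω
∠Z = arctan(31.61/170.0) = 10.53°

10.53°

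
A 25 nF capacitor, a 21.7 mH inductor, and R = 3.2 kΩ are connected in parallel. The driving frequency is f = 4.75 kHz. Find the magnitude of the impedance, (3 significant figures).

1170 Ω

ω = 2πf = 29850 rad/s
X_L = ωL = 648 Ω
X_C = 1/(ωC) = 1340 Ω
Parallel: admittances add. Y = 1/R + 1/(jωL) + jωC
Y = (0.000313 − j0.000798) S
|Y| = 0.000857 S → |Z| = 1/|Y| = 1170 Ω, ∠Z = −∠Y = 68.6°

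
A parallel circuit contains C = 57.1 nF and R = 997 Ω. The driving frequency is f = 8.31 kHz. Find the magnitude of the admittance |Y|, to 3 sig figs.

3.15 mS

ω = 2πf = 52210 rad/s
X_C = 1/(ωC) = 335 Ω
Parallel: admittances add. Y = 1/R + jωC
Y = (0.00100 + j0.00298) S
|Y| = 0.00315 S → |Z| = 1/|Y| = 318 Ω, ∠Z = −∠Y = -71.4°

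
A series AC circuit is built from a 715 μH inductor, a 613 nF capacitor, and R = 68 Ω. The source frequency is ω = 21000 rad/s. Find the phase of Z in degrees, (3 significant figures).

X_L = ωL = 15.0 Ω
X_C = 1/(ωC) = 77.7 Ω
Net reactance X = X_L − X_C = -62.7 Ω
Z = 68.0 − j62.7 Ω
|Z| = √(68.0² + 62.7²) = 92.5 Ω
∠Z = arctan(-62.7/68.0) = -42.7°

-42.7°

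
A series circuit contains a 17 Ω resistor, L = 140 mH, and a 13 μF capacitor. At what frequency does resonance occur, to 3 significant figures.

118 Hz

ω₀ = 1/√(LC) = 1/√(0.14 × 1.3e-05) = 741.2 rad/s
f₀ = ω₀/(2π) = 118 Hz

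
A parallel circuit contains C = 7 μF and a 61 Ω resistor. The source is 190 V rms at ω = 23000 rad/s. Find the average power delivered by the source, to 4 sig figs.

591.8 W

X_C = 1/(ωC) = 6.211 Ω
Parallel: admittances add. Y = 1/R + jωC
Y = (0.01639 + j0.1610) S
|Y| = 0.1618 S → |Z| = 1/|Y| = 6.179 Ω, ∠Z = −∠Y = -84.19°
I = V/|Z| = 30.75 A
P = VI cos φ = 190 × 30.75 × cos(-84.19°) = 591.8 W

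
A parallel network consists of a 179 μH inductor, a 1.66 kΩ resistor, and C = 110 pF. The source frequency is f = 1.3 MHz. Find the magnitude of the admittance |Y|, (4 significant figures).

639.5 μS

ω = 2πf = 8.168e+06 rad/s
X_L = ωL = 1462 Ω
X_C = 1/(ωC) = 1113 Ω
Parallel: admittances add. Y = 1/R + 1/(jωL) + jωC
Y = (0.0006024 + j0.0002145) S
|Y| = 0.0006395 S → |Z| = 1/|Y| = 1564 Ω, ∠Z = −∠Y = -19.60°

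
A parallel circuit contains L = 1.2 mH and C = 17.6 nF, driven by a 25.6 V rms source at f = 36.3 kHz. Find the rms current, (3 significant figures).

9.23 mA

ω = 2πf = 228100 rad/s
X_L = ωL = 274 Ω
X_C = 1/(ωC) = 249 Ω
Parallel: admittances add. Y = 1/(jωL) + jωC
Y = (0 + j0.000361) S
|Y| = 0.000361 S → |Z| = 1/|Y| = 2770 Ω, ∠Z = −∠Y = -90.0°
I = V/|Z| = 25.6/2770 = 9.23 mA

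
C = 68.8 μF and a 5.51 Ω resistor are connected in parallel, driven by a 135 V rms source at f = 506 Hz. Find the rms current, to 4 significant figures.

38.37 A

ω = 2πf = 3179 rad/s
X_C = 1/(ωC) = 4.572 Ω
Parallel: admittances add. Y = 1/R + jωC
Y = (0.1815 + j0.2187) S
|Y| = 0.2842 S → |Z| = 1/|Y| = 3.518 Ω, ∠Z = −∠Y = -50.32°
I = V/|Z| = 135/3.518 = 38.37 A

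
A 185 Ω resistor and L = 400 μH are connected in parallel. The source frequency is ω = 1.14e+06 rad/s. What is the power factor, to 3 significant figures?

0.927

X_L = ωL = 456 Ω
Parallel: admittances add. Y = 1/R + 1/(jωL)
Y = (0.00541 − j0.00219) S
|Y| = 0.00583 S → |Z| = 1/|Y| = 171 Ω, ∠Z = −∠Y = 22.1°
cos φ = cos(22.1°) = 0.927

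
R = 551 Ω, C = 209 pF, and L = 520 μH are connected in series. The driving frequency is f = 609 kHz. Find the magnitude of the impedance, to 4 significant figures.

922.1 Ω

ω = 2πf = 3.826e+06 rad/s
X_L = ωL = 1990 Ω
X_C = 1/(ωC) = 1250 Ω
Net reactance X = X_L − X_C = 739.3 Ω
Z = 551.0 + j739.3 Ω
|Z| = √(551.0² + 739.3²) = 922.1 Ω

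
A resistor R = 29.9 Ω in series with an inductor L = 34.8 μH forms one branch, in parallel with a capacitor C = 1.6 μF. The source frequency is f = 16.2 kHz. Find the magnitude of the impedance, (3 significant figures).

6.16 Ω

ω = 2πf = 101800 rad/s
X_L = ωL = 3.54 Ω
X_C = 1/(ωC) = 6.14 Ω
Branch 1 (R+jX_L): Z₁ = 29.9 + j3.54 Ω, |Z₁| = 30.1 Ω
Branch 2 (−jX_C): Z₂ = −j6.14 Ω
Parallel: Z = Z₁Z₂/(Z₁+Z₂), |Z| = 6.16 Ω, ∠Z = -78.3°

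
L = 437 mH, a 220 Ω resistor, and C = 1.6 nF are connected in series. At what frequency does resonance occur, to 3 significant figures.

ω₀ = 1/√(LC) = 1/√(0.437 × 1.6e-09) = 37820 rad/s
f₀ = ω₀/(2π) = 6.02 kHz

6.02 kHz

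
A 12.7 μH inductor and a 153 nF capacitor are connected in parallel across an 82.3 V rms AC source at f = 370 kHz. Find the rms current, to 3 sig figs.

26.5 A

ω = 2πf = 2.325e+06 rad/s
X_L = ωL = 29.5 Ω
X_C = 1/(ωC) = 2.81 Ω
Parallel: admittances add. Y = 1/(jωL) + jωC
Y = (0 + j0.322) S
|Y| = 0.322 S → |Z| = 1/|Y| = 3.11 Ω, ∠Z = −∠Y = -90.0°
I = V/|Z| = 82.3/3.11 = 26.5 A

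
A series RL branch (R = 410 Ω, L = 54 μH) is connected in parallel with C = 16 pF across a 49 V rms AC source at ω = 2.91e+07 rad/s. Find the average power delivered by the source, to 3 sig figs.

373 mW

X_L = ωL = 1570 Ω
X_C = 1/(ωC) = 2150 Ω
Branch 1 (R+jX_L): Z₁ = 410 + j1570 Ω, |Z₁| = 1620 Ω
Branch 2 (−jX_C): Z₂ = −j2150 Ω
Parallel: Z = Z₁Z₂/(Z₁+Z₂), |Z| = 4930 Ω, ∠Z = 40.0°
I = V/|Z| = 9.94 mA
P = VI cos φ = 49 × 0.00994 × cos(40.0°) = 373 mW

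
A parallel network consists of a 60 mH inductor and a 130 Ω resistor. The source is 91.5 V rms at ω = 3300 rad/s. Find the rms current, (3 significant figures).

X_L = ωL = 198 Ω
Parallel: admittances add. Y = 1/R + 1/(jωL)
Y = (0.00769 − j0.00505) S
|Y| = 0.00920 S → |Z| = 1/|Y| = 109 Ω, ∠Z = −∠Y = 33.3°
I = V/|Z| = 91.5/109 = 842 mA

842 mA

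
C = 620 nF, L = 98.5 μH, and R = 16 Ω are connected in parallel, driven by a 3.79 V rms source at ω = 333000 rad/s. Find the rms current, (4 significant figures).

X_L = ωL = 32.80 Ω
X_C = 1/(ωC) = 4.844 Ω
Parallel: admittances add. Y = 1/R + 1/(jωL) + jωC
Y = (0.06250 + j0.1760) S
|Y| = 0.1867 S → |Z| = 1/|Y| = 5.355 Ω, ∠Z = −∠Y = -70.45°
I = V/|Z| = 3.79/5.355 = 707.8 mA

707.8 mA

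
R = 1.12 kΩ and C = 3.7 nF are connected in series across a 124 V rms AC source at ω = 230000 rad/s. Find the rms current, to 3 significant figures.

76.4 mA

X_C = 1/(ωC) = 1180 Ω
Z = 1120 − j1180 Ω
|Z| = √(1120² + 1180²) = 1620 Ω
I = V/|Z| = 124/1620 = 76.4 mA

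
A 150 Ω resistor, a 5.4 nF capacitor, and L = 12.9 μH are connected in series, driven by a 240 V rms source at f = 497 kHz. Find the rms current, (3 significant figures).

1.59 A

ω = 2πf = 3.123e+06 rad/s
X_L = ωL = 40.3 Ω
X_C = 1/(ωC) = 59.3 Ω
Net reactance X = X_L − X_C = -19.0 Ω
Z = 150 − j19.0 Ω
|Z| = √(150² + 19.0²) = 151 Ω
I = V/|Z| = 240/151 = 1.59 A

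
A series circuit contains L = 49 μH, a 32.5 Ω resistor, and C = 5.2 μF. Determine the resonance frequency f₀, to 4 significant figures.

ω₀ = 1/√(LC) = 1/√(4.9e-05 × 5.2e-06) = 62650 rad/s
f₀ = ω₀/(2π) = 9.971 kHz

9.971 kHz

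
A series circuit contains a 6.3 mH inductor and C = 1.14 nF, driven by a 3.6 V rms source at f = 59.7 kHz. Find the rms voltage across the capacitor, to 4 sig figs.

341.5 V

ω = 2πf = 375100 rad/s
X_L = ωL = 2363 Ω
X_C = 1/(ωC) = 2339 Ω
Net reactance X = X_L − X_C = 24.65 Ω
Z = j24.65 Ω
|Z| = √(0² + 24.65²) = 24.65 Ω
I = V/|Z| = 146.0 mA
V_C = I·|Z_C| = 0.1460 × 2339 = 341.5 V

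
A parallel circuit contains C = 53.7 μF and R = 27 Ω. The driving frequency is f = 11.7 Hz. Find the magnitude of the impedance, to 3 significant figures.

ω = 2πf = 73.51 rad/s
X_C = 1/(ωC) = 253 Ω
Parallel: admittances add. Y = 1/R + jωC
Y = (0.0370 + j0.00395) S
|Y| = 0.0372 S → |Z| = 1/|Y| = 26.8 Ω, ∠Z = −∠Y = -6.08°

26.8 Ω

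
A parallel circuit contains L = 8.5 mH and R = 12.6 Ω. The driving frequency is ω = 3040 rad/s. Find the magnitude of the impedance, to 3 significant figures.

X_L = ωL = 25.8 Ω
Parallel: admittances add. Y = 1/R + 1/(jωL)
Y = (0.0794 − j0.0387) S
|Y| = 0.0883 S → |Z| = 1/|Y| = 11.3 Ω, ∠Z = −∠Y = 26.0°

11.3 Ω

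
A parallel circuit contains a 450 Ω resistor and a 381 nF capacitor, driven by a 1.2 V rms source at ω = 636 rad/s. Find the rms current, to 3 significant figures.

X_C = 1/(ωC) = 4130 Ω
Parallel: admittances add. Y = 1/R + jωC
Y = (0.00222 + j0.000242) S
|Y| = 0.00224 S → |Z| = 1/|Y| = 447 Ω, ∠Z = −∠Y = -6.22°
I = V/|Z| = 1.2/447 = 2.68 mA

2.68 mA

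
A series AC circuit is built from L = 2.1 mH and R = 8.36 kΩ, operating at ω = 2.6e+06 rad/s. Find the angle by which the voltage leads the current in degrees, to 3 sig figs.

33.1°

X_L = ωL = 5460 Ω
Z = 8360 + j5460 Ω
|Z| = √(8360² + 5460²) = 9990 Ω
∠Z = arctan(5460/8360) = 33.1°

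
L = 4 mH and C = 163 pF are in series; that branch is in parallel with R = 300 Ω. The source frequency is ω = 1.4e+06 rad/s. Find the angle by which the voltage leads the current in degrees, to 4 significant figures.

13.84°

X_L = ωL = 5600 Ω
X_C = 1/(ωC) = 4382 Ω
Branch 1: Z₁ = R = 300.0 Ω
Branch 2 (series LC): Z₂ = j(X_L − X_C) = j1218 Ω
Parallel: Z = Z₁Z₂/(Z₁+Z₂), |Z| = 291.3 Ω, ∠Z = 13.84°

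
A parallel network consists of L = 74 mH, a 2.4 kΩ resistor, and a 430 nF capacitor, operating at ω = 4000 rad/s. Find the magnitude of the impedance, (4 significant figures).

X_L = ωL = 296.0 Ω
X_C = 1/(ωC) = 581.4 Ω
Parallel: admittances add. Y = 1/R + 1/(jωL) + jωC
Y = (0.0004167 − j0.001658) S
|Y| = 0.001710 S → |Z| = 1/|Y| = 584.8 Ω, ∠Z = −∠Y = 75.90°

584.8 Ω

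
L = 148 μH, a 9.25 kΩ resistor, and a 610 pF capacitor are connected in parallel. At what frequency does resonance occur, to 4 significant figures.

529.7 kHz

ω₀ = 1/√(LC) = 1/√(0.000148 × 6.1e-10) = 3.328e+06 rad/s
f₀ = ω₀/(2π) = 529.7 kHz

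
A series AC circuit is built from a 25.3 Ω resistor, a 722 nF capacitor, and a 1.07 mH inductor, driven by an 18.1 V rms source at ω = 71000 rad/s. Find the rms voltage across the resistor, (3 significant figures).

X_L = ωL = 76.0 Ω
X_C = 1/(ωC) = 19.5 Ω
Net reactance X = X_L − X_C = 56.5 Ω
Z = 25.3 + j56.5 Ω
|Z| = √(25.3² + 56.5²) = 61.9 Ω
I = V/|Z| = 293 mA
V_R = I·|Z_R| = 0.293 × 25.3 = 7.40 V

7.40 V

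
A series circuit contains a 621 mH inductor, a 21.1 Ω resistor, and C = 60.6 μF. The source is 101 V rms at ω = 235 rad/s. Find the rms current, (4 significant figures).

1.285 A

X_L = ωL = 145.9 Ω
X_C = 1/(ωC) = 70.22 Ω
Net reactance X = X_L − X_C = 75.72 Ω
Z = 21.10 + j75.72 Ω
|Z| = √(21.10² + 75.72²) = 78.60 Ω
I = V/|Z| = 101/78.60 = 1.285 A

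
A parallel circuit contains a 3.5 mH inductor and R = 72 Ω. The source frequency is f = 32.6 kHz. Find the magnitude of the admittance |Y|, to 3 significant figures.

ω = 2πf = 204800 rad/s
X_L = ωL = 717 Ω
Parallel: admittances add. Y = 1/R + 1/(jωL)
Y = (0.0139 − j0.00139) S
|Y| = 0.0140 S → |Z| = 1/|Y| = 71.6 Ω, ∠Z = −∠Y = 5.74°

14.0 mS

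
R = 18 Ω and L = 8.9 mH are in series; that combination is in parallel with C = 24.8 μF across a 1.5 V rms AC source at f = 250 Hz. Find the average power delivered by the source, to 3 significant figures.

78.0 mW

ω = 2πf = 1571 rad/s
X_L = ωL = 14.0 Ω
X_C = 1/(ωC) = 25.7 Ω
Branch 1 (R+jX_L): Z₁ = 18.0 + j14.0 Ω, |Z₁| = 22.8 Ω
Branch 2 (−jX_C): Z₂ = −j25.7 Ω
Parallel: Z = Z₁Z₂/(Z₁+Z₂), |Z| = 27.3 Ω, ∠Z = -19.2°
I = V/|Z| = 55.0 mA
P = VI cos φ = 1.5 × 0.0550 × cos(-19.2°) = 78.0 mW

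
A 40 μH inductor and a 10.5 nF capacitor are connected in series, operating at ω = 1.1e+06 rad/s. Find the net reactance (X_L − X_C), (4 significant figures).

X_L = ωL = 44.00 Ω
X_C = 1/(ωC) = 86.58 Ω
X = 44.00 − 86.58 = -42.58 Ω

-42.58 Ω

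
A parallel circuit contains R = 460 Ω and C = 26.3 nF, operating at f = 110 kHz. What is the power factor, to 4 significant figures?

0.1187

ω = 2πf = 691200 rad/s
X_C = 1/(ωC) = 55.01 Ω
Parallel: admittances add. Y = 1/R + jωC
Y = (0.002174 + j0.01818) S
|Y| = 0.01831 S → |Z| = 1/|Y| = 54.62 Ω, ∠Z = −∠Y = -83.18°
cos φ = cos(-83.18°) = 0.1187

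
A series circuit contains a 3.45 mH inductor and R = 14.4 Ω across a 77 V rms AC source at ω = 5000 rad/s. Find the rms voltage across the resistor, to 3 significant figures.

49.3 V

X_L = ωL = 17.2 Ω
Z = 14.4 + j17.2 Ω
|Z| = √(14.4² + 17.2²) = 22.5 Ω
I = V/|Z| = 3.43 A
V_R = I·|Z_R| = 3.43 × 14.4 = 49.3 V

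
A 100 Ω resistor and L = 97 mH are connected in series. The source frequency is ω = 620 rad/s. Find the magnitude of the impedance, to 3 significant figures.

117 Ω

X_L = ωL = 60.1 Ω
Z = 100 + j60.1 Ω
|Z| = √(100² + 60.1²) = 117 Ω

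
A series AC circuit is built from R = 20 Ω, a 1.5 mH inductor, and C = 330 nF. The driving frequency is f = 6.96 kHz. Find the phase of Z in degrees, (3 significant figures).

-10.5°

ω = 2πf = 43730 rad/s
X_L = ωL = 65.6 Ω
X_C = 1/(ωC) = 69.3 Ω
Net reactance X = X_L − X_C = -3.70 Ω
Z = 20.0 − j3.70 Ω
|Z| = √(20.0² + 3.70²) = 20.3 Ω
∠Z = arctan(-3.70/20.0) = -10.5°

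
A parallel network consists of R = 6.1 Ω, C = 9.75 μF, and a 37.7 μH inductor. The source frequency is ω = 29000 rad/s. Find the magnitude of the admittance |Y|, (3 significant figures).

653 mS

X_L = ωL = 1.09 Ω
X_C = 1/(ωC) = 3.54 Ω
Parallel: admittances add. Y = 1/R + 1/(jωL) + jωC
Y = (0.164 − j0.632) S
|Y| = 0.653 S → |Z| = 1/|Y| = 1.53 Ω, ∠Z = −∠Y = 75.5°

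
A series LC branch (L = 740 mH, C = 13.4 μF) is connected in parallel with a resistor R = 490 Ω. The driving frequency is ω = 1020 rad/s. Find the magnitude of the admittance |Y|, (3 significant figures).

X_L = ωL = 755 Ω
X_C = 1/(ωC) = 73.2 Ω
Branch 1: Z₁ = R = 490 Ω
Branch 2 (series LC): Z₂ = j(X_L − X_C) = j682 Ω
Parallel: Z = Z₁Z₂/(Z₁+Z₂), |Z| = 398 Ω, ∠Z = 35.7°
|Y| = 1/|Z| = 2.51 mS

2.51 mS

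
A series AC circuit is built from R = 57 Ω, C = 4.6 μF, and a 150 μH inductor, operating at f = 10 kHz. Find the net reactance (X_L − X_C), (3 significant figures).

5.96 Ω

ω = 2πf = 62830 rad/s
X_L = ωL = 9.42 Ω
X_C = 1/(ωC) = 3.46 Ω
X = 9.42 − 3.46 = 5.96 Ω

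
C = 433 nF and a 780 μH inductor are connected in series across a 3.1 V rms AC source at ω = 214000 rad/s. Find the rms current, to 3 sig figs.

19.9 mA

X_L = ωL = 167 Ω
X_C = 1/(ωC) = 10.8 Ω
Net reactance X = X_L − X_C = 156 Ω
Z = j156 Ω
|Z| = √(0² + 156²) = 156 Ω
I = V/|Z| = 3.1/156 = 19.9 mA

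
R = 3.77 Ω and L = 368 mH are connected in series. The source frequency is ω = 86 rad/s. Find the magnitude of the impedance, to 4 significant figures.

X_L = ωL = 31.65 Ω
Z = 3.770 + j31.65 Ω
|Z| = √(3.770² + 31.65²) = 31.87 Ω

31.87 Ω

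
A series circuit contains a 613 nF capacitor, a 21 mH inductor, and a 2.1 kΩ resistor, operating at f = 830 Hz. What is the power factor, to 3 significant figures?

0.995

ω = 2πf = 5215 rad/s
X_L = ωL = 110 Ω
X_C = 1/(ωC) = 313 Ω
Net reactance X = X_L − X_C = -203 Ω
Z = 2100 − j203 Ω
|Z| = √(2100² + 203²) = 2110 Ω
∠Z = arctan(-203/2100) = -5.53°
cos φ = cos(-5.53°) = 0.995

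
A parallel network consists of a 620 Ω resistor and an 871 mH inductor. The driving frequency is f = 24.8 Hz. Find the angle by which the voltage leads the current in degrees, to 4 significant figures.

77.65°

ω = 2πf = 155.8 rad/s
X_L = ωL = 135.7 Ω
Parallel: admittances add. Y = 1/R + 1/(jωL)
Y = (0.001613 − j0.007368) S
|Y| = 0.007542 S → |Z| = 1/|Y| = 132.6 Ω, ∠Z = −∠Y = 77.65°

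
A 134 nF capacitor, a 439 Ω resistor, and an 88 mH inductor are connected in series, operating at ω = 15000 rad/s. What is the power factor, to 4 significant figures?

X_L = ωL = 1320 Ω
X_C = 1/(ωC) = 497.5 Ω
Net reactance X = X_L − X_C = 822.5 Ω
Z = 439.0 + j822.5 Ω
|Z| = √(439.0² + 822.5²) = 932.3 Ω
∠Z = arctan(822.5/439.0) = 61.91°
cos φ = cos(61.91°) = 0.4709

0.4709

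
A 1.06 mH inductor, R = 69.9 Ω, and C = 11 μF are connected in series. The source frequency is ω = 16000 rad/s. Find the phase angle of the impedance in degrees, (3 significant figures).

X_L = ωL = 17.0 Ω
X_C = 1/(ωC) = 5.68 Ω
Net reactance X = X_L − X_C = 11.3 Ω
Z = 69.9 + j11.3 Ω
|Z| = √(69.9² + 11.3²) = 70.8 Ω
∠Z = arctan(11.3/69.9) = 9.17°

9.17°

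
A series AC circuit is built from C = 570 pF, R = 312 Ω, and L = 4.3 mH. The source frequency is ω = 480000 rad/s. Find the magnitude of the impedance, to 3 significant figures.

1620 Ω

X_L = ωL = 2060 Ω
X_C = 1/(ωC) = 3650 Ω
Net reactance X = X_L − X_C = -1590 Ω
Z = 312 − j1590 Ω
|Z| = √(312² + 1590²) = 1620 Ω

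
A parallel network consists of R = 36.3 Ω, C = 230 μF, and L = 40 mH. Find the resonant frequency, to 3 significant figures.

ω₀ = 1/√(LC) = 1/√(0.04 × 0.00023) = 329.7 rad/s
f₀ = ω₀/(2π) = 52.5 Hz

52.5 Hz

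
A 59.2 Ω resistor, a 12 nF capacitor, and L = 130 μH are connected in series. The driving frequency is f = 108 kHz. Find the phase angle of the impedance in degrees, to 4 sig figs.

-30.30°

ω = 2πf = 678600 rad/s
X_L = ωL = 88.22 Ω
X_C = 1/(ωC) = 122.8 Ω
Net reactance X = X_L − X_C = -34.59 Ω
Z = 59.20 − j34.59 Ω
|Z| = √(59.20² + 34.59²) = 68.56 Ω
∠Z = arctan(-34.59/59.20) = -30.30°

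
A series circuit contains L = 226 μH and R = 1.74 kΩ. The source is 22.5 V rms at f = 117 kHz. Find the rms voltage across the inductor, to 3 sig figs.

2.14 V

ω = 2πf = 735100 rad/s
X_L = ωL = 166 Ω
Z = 1740 + j166 Ω
|Z| = √(1740² + 166²) = 1750 Ω
I = V/|Z| = 12.9 mA
V_L = I·|Z_L| = 0.0129 × 166 = 2.14 V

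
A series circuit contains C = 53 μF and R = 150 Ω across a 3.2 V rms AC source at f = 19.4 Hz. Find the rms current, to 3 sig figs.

14.8 mA

ω = 2πf = 121.9 rad/s
X_C = 1/(ωC) = 155 Ω
Z = 150 − j155 Ω
|Z| = √(150² + 155²) = 216 Ω
I = V/|Z| = 3.2/216 = 14.8 mA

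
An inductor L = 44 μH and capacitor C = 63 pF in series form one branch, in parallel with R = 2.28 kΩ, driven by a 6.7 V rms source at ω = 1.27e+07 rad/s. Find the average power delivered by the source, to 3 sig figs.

X_L = ωL = 559 Ω
X_C = 1/(ωC) = 1250 Ω
Branch 1: Z₁ = R = 2280 Ω
Branch 2 (series LC): Z₂ = j(X_L − X_C) = −j691 Ω
Parallel: Z = Z₁Z₂/(Z₁+Z₂), |Z| = 661 Ω, ∠Z = -73.1°
I = V/|Z| = 10.1 mA
P = VI cos φ = 6.7 × 0.0101 × cos(-73.1°) = 19.7 mW

19.7 mW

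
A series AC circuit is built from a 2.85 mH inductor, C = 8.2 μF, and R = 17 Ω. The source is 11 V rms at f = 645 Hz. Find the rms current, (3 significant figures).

ω = 2πf = 4053 rad/s
X_L = ωL = 11.6 Ω
X_C = 1/(ωC) = 30.1 Ω
Net reactance X = X_L − X_C = -18.5 Ω
Z = 17.0 − j18.5 Ω
|Z| = √(17.0² + 18.5²) = 25.2 Ω
I = V/|Z| = 11/25.2 = 437 mA

437 mA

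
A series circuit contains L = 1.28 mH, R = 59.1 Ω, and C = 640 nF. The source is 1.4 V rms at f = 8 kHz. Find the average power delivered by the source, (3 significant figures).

25.2 mW

ω = 2πf = 50270 rad/s
X_L = ωL = 64.3 Ω
X_C = 1/(ωC) = 31.1 Ω
Net reactance X = X_L − X_C = 33.3 Ω
Z = 59.1 + j33.3 Ω
|Z| = √(59.1² + 33.3²) = 67.8 Ω
∠Z = arctan(33.3/59.1) = 29.4°
I = V/|Z| = 20.6 mA
P = VI cos φ = 1.4 × 0.0206 × cos(29.4°) = 25.2 mW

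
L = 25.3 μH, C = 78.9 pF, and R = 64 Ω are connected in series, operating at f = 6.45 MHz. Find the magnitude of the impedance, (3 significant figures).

715 Ω

ω = 2πf = 4.053e+07 rad/s
X_L = ωL = 1030 Ω
X_C = 1/(ωC) = 313 Ω
Net reactance X = X_L − X_C = 713 Ω
Z = 64.0 + j713 Ω
|Z| = √(64.0² + 713²) = 715 Ω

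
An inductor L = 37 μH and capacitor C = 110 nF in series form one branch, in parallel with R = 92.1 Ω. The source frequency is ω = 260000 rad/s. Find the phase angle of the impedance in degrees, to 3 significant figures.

X_L = ωL = 9.62 Ω
X_C = 1/(ωC) = 35.0 Ω
Branch 1: Z₁ = R = 92.1 Ω
Branch 2 (series LC): Z₂ = j(X_L − X_C) = −j25.3 Ω
Parallel: Z = Z₁Z₂/(Z₁+Z₂), |Z| = 24.4 Ω, ∠Z = -74.6°

-74.6°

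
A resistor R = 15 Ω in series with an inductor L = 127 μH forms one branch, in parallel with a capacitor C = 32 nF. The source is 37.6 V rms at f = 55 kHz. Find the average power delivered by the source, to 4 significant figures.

9.858 W

ω = 2πf = 345600 rad/s
X_L = ωL = 43.89 Ω
X_C = 1/(ωC) = 90.43 Ω
Branch 1 (R+jX_L): Z₁ = 15.00 + j43.89 Ω, |Z₁| = 46.38 Ω
Branch 2 (−jX_C): Z₂ = −j90.43 Ω
Parallel: Z = Z₁Z₂/(Z₁+Z₂), |Z| = 85.77 Ω, ∠Z = 53.27°
I = V/|Z| = 438.4 mA
P = VI cos φ = 37.6 × 0.4384 × cos(53.27°) = 9.858 W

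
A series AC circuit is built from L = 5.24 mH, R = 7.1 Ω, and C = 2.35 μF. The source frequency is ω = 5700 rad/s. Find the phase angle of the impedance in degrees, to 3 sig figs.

-81.0°

X_L = ωL = 29.9 Ω
X_C = 1/(ωC) = 74.7 Ω
Net reactance X = X_L − X_C = -44.8 Ω
Z = 7.10 − j44.8 Ω
|Z| = √(7.10² + 44.8²) = 45.3 Ω
∠Z = arctan(-44.8/7.10) = -81.0°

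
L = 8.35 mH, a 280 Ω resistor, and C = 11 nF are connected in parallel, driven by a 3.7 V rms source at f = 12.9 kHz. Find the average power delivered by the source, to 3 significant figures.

48.9 mW

ω = 2πf = 81050 rad/s
X_L = ωL = 677 Ω
X_C = 1/(ωC) = 1120 Ω
Parallel: admittances add. Y = 1/R + 1/(jωL) + jωC
Y = (0.00357 − j0.000586) S
|Y| = 0.00362 S → |Z| = 1/|Y| = 276 Ω, ∠Z = −∠Y = 9.32°
I = V/|Z| = 13.4 mA
P = VI cos φ = 3.7 × 0.0134 × cos(9.32°) = 48.9 mW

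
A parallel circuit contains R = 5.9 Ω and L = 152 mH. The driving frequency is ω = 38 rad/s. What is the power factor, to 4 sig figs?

0.6996

X_L = ωL = 5.776 Ω
Parallel: admittances add. Y = 1/R + 1/(jωL)
Y = (0.1695 − j0.1731) S
|Y| = 0.2423 S → |Z| = 1/|Y| = 4.127 Ω, ∠Z = −∠Y = 45.61°
cos φ = cos(45.61°) = 0.6996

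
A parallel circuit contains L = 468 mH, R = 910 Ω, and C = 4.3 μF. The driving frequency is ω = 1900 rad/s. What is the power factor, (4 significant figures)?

X_L = ωL = 889.2 Ω
X_C = 1/(ωC) = 122.4 Ω
Parallel: admittances add. Y = 1/R + 1/(jωL) + jωC
Y = (0.001099 + j0.007045) S
|Y| = 0.007131 S → |Z| = 1/|Y| = 140.2 Ω, ∠Z = −∠Y = -81.13°
cos φ = cos(-81.13°) = 0.1541

0.1541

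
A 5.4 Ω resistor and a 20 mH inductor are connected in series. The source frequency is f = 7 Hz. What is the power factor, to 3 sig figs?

ω = 2πf = 43.98 rad/s
X_L = ωL = 0.880 Ω
Z = 5.40 + j0.880 Ω
|Z| = √(5.40² + 0.880²) = 5.47 Ω
∠Z = arctan(0.880/5.40) = 9.25°
cos φ = cos(9.25°) = 0.987

0.987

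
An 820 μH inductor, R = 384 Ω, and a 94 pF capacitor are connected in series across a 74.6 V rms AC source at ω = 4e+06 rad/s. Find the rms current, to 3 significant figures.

X_L = ωL = 3280 Ω
X_C = 1/(ωC) = 2660 Ω
Net reactance X = X_L − X_C = 620 Ω
Z = 384 + j620 Ω
|Z| = √(384² + 620²) = 730 Ω
I = V/|Z| = 74.6/730 = 102 mA

102 mA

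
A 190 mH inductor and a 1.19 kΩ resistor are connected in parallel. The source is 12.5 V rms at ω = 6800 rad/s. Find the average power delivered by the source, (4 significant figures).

X_L = ωL = 1292 Ω
Parallel: admittances add. Y = 1/R + 1/(jωL)
Y = (0.0008403 − j0.0007740) S
|Y| = 0.001142 S → |Z| = 1/|Y| = 875.3 Ω, ∠Z = −∠Y = 42.65°
I = V/|Z| = 14.28 mA
P = VI cos φ = 12.5 × 0.01428 × cos(42.65°) = 131.3 mW

131.3 mW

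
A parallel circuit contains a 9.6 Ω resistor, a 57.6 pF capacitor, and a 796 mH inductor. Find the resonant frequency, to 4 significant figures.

23.50 kHz

ω₀ = 1/√(LC) = 1/√(0.796 × 5.76e-11) = 147700 rad/s
f₀ = ω₀/(2π) = 23.50 kHz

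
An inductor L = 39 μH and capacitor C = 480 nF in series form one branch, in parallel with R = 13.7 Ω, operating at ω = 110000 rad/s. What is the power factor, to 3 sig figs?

X_L = ωL = 4.29 Ω
X_C = 1/(ωC) = 18.9 Ω
Branch 1: Z₁ = R = 13.7 Ω
Branch 2 (series LC): Z₂ = j(X_L − X_C) = −j14.6 Ω
Parallel: Z = Z₁Z₂/(Z₁+Z₂), |Z| = 10.0 Ω, ∠Z = -43.1°
cos φ = cos(-43.1°) = 0.730

0.730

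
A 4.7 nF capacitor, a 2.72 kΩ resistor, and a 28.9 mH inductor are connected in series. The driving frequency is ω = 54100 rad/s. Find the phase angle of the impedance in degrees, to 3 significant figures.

-41.1°

X_L = ωL = 1560 Ω
X_C = 1/(ωC) = 3930 Ω
Net reactance X = X_L − X_C = -2370 Ω
Z = 2720 − j2370 Ω
|Z| = √(2720² + 2370²) = 3610 Ω
∠Z = arctan(-2370/2720) = -41.1°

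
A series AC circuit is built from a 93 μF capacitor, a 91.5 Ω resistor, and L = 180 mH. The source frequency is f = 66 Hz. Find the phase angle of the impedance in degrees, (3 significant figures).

28.0°

ω = 2πf = 414.7 rad/s
X_L = ωL = 74.6 Ω
X_C = 1/(ωC) = 25.9 Ω
Net reactance X = X_L − X_C = 48.7 Ω
Z = 91.5 + j48.7 Ω
|Z| = √(91.5² + 48.7²) = 104 Ω
∠Z = arctan(48.7/91.5) = 28.0°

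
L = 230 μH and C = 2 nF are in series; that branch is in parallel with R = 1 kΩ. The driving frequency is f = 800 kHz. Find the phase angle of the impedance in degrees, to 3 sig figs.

ω = 2πf = 5.027e+06 rad/s
X_L = ωL = 1160 Ω
X_C = 1/(ωC) = 99.5 Ω
Branch 1: Z₁ = R = 1000 Ω
Branch 2 (series LC): Z₂ = j(X_L − X_C) = j1060 Ω
Parallel: Z = Z₁Z₂/(Z₁+Z₂), |Z| = 726 Ω, ∠Z = 43.4°

43.4°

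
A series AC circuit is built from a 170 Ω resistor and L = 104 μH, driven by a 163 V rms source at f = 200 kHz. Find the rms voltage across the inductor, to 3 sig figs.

ω = 2πf = 1.257e+06 rad/s
X_L = ωL = 131 Ω
Z = 170 + j131 Ω
|Z| = √(170² + 131²) = 214 Ω
I = V/|Z| = 760 mA
V_L = I·|Z_L| = 0.760 × 131 = 99.3 V

99.3 V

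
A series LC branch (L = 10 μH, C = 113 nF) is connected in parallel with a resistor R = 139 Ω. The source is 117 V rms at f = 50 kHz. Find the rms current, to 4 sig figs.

4.750 A

ω = 2πf = 314200 rad/s
X_L = ωL = 3.142 Ω
X_C = 1/(ωC) = 28.17 Ω
Branch 1: Z₁ = R = 139.0 Ω
Branch 2 (series LC): Z₂ = j(X_L − X_C) = −j25.03 Ω
Parallel: Z = Z₁Z₂/(Z₁+Z₂), |Z| = 24.63 Ω, ∠Z = -79.79°
I = V/|Z| = 117/24.63 = 4.750 A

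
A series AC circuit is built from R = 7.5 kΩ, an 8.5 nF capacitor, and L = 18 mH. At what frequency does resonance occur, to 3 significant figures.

ω₀ = 1/√(LC) = 1/√(0.018 × 8.5e-09) = 80850 rad/s
f₀ = ω₀/(2π) = 12.9 kHz

12.9 kHz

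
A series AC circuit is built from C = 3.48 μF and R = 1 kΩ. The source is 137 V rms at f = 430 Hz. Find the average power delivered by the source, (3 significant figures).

18.6 W

ω = 2πf = 2702 rad/s
X_C = 1/(ωC) = 106 Ω
Z = 1000 − j106 Ω
|Z| = √(1000² + 106²) = 1010 Ω
∠Z = arctan(-106/1000) = -6.07°
I = V/|Z| = 136 mA
P = VI cos φ = 137 × 0.136 × cos(-6.07°) = 18.6 W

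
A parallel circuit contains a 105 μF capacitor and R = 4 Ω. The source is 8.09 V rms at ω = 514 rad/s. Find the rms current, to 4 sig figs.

2.069 A

X_C = 1/(ωC) = 18.53 Ω
Parallel: admittances add. Y = 1/R + jωC
Y = (0.2500 + j0.05397) S
|Y| = 0.2558 S → |Z| = 1/|Y| = 3.910 Ω, ∠Z = −∠Y = -12.18°
I = V/|Z| = 8.09/3.910 = 2.069 A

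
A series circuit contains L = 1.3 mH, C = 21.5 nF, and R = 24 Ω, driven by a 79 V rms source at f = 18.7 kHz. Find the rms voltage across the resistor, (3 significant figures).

ω = 2πf = 117500 rad/s
X_L = ωL = 153 Ω
X_C = 1/(ωC) = 396 Ω
Net reactance X = X_L − X_C = -243 Ω
Z = 24.0 − j243 Ω
|Z| = √(24.0² + 243²) = 244 Ω
I = V/|Z| = 323 mA
V_R = I·|Z_R| = 0.323 × 24.0 = 7.76 V

7.76 V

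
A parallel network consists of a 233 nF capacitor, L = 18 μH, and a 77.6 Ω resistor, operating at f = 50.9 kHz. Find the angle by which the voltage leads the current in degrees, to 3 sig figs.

82.6°

ω = 2πf = 319800 rad/s
X_L = ωL = 5.76 Ω
X_C = 1/(ωC) = 13.4 Ω
Parallel: admittances add. Y = 1/R + 1/(jωL) + jωC
Y = (0.0129 − j0.0992) S
|Y| = 0.100 S → |Z| = 1/|Y| = 10.0 Ω, ∠Z = −∠Y = 82.6°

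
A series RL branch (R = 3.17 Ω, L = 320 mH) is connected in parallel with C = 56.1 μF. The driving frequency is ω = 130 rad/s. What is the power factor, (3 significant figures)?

X_L = ωL = 41.6 Ω
X_C = 1/(ωC) = 137 Ω
Branch 1 (R+jX_L): Z₁ = 3.17 + j41.6 Ω, |Z₁| = 41.7 Ω
Branch 2 (−jX_C): Z₂ = −j137 Ω
Parallel: Z = Z₁Z₂/(Z₁+Z₂), |Z| = 59.9 Ω, ∠Z = 83.7°
cos φ = cos(83.7°) = 0.109

0.109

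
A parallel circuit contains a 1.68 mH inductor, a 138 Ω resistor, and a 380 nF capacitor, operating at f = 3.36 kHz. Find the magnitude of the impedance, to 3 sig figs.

46.7 Ω

ω = 2πf = 21110 rad/s
X_L = ωL = 35.5 Ω
X_C = 1/(ωC) = 125 Ω
Parallel: admittances add. Y = 1/R + 1/(jωL) + jωC
Y = (0.00725 − j0.0202) S
|Y| = 0.0214 S → |Z| = 1/|Y| = 46.7 Ω, ∠Z = −∠Y = 70.2°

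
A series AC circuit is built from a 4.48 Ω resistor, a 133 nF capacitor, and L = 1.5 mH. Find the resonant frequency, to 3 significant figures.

ω₀ = 1/√(LC) = 1/√(0.0015 × 1.33e-07) = 70800 rad/s
f₀ = ω₀/(2π) = 11.3 kHz

11.3 kHz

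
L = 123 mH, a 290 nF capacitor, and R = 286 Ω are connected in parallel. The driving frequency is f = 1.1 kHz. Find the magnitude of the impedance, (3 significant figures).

ω = 2πf = 6912 rad/s
X_L = ωL = 850 Ω
X_C = 1/(ωC) = 499 Ω
Parallel: admittances add. Y = 1/R + 1/(jωL) + jωC
Y = (0.00350 + j0.000828) S
|Y| = 0.00359 S → |Z| = 1/|Y| = 278 Ω, ∠Z = −∠Y = -13.3°

278 Ω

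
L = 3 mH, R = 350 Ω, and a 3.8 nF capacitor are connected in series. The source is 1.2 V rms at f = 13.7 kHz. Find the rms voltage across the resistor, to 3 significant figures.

0.149 V

ω = 2πf = 86080 rad/s
X_L = ωL = 258 Ω
X_C = 1/(ωC) = 3060 Ω
Net reactance X = X_L − X_C = -2800 Ω
Z = 350 − j2800 Ω
|Z| = √(350² + 2800²) = 2820 Ω
I = V/|Z| = 425 μA
V_R = I·|Z_R| = 0.000425 × 350 = 0.149 V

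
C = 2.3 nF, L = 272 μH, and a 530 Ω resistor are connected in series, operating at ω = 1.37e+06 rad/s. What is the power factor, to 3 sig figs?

X_L = ωL = 373 Ω
X_C = 1/(ωC) = 317 Ω
Net reactance X = X_L − X_C = 55.3 Ω
Z = 530 + j55.3 Ω
|Z| = √(530² + 55.3²) = 533 Ω
∠Z = arctan(55.3/530) = 5.95°
cos φ = cos(5.95°) = 0.995

0.995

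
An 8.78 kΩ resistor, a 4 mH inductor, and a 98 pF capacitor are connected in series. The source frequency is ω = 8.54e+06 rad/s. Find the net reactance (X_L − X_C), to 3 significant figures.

X_L = ωL = 34200 Ω
X_C = 1/(ωC) = 1190 Ω
X = 34200 − 1190 = 33000 Ω

33000 Ω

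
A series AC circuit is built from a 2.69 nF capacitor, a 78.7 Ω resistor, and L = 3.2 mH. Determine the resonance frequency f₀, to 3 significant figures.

54.2 kHz

ω₀ = 1/√(LC) = 1/√(0.0032 × 2.69e-09) = 340800 rad/s
f₀ = ω₀/(2π) = 54.2 kHz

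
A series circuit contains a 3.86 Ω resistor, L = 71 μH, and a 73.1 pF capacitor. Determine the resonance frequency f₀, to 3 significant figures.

2.21 MHz

ω₀ = 1/√(LC) = 1/√(7.1e-05 × 7.31e-11) = 1.388e+07 rad/s
f₀ = ω₀/(2π) = 2.21 MHz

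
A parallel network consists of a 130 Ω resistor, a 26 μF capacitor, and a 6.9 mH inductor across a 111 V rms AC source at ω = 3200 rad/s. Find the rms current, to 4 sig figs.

4.294 A

X_L = ωL = 22.08 Ω
X_C = 1/(ωC) = 12.02 Ω
Parallel: admittances add. Y = 1/R + 1/(jωL) + jωC
Y = (0.007692 + j0.03791) S
|Y| = 0.03868 S → |Z| = 1/|Y| = 25.85 Ω, ∠Z = −∠Y = -78.53°
I = V/|Z| = 111/25.85 = 4.294 A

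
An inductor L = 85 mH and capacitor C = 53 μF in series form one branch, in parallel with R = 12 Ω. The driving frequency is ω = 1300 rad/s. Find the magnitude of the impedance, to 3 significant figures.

11.9 Ω

X_L = ωL = 111 Ω
X_C = 1/(ωC) = 14.5 Ω
Branch 1: Z₁ = R = 12.0 Ω
Branch 2 (series LC): Z₂ = j(X_L − X_C) = j96.0 Ω
Parallel: Z = Z₁Z₂/(Z₁+Z₂), |Z| = 11.9 Ω, ∠Z = 7.13°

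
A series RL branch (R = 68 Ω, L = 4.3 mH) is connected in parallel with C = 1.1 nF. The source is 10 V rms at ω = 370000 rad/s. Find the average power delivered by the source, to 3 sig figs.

2.68 mW

X_L = ωL = 1590 Ω
X_C = 1/(ωC) = 2460 Ω
Branch 1 (R+jX_L): Z₁ = 68.0 + j1590 Ω, |Z₁| = 1590 Ω
Branch 2 (−jX_C): Z₂ = −j2460 Ω
Parallel: Z = Z₁Z₂/(Z₁+Z₂), |Z| = 4500 Ω, ∠Z = 83.1°
I = V/|Z| = 2.22 mA
P = VI cos φ = 10 × 0.00222 × cos(83.1°) = 2.68 mW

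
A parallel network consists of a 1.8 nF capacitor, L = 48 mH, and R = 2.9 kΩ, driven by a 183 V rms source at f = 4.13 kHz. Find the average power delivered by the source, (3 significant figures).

ω = 2πf = 25950 rad/s
X_L = ωL = 1250 Ω
X_C = 1/(ωC) = 21400 Ω
Parallel: admittances add. Y = 1/R + 1/(jωL) + jωC
Y = (0.000345 − j0.000756) S
|Y| = 0.000831 S → |Z| = 1/|Y| = 1200 Ω, ∠Z = −∠Y = 65.5°
I = V/|Z| = 152 mA
P = VI cos φ = 183 × 0.152 × cos(65.5°) = 11.5 W

11.5 W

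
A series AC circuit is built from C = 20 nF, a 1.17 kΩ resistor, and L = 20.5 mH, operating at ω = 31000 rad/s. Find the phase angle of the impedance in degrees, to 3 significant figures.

-39.9°

X_L = ωL = 636 Ω
X_C = 1/(ωC) = 1610 Ω
Net reactance X = X_L − X_C = -977 Ω
Z = 1170 − j977 Ω
|Z| = √(1170² + 977²) = 1520 Ω
∠Z = arctan(-977/1170) = -39.9°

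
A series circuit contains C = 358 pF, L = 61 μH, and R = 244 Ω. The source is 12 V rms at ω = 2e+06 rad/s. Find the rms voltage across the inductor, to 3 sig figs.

X_L = ωL = 122 Ω
X_C = 1/(ωC) = 1400 Ω
Net reactance X = X_L − X_C = -1270 Ω
Z = 244 − j1270 Ω
|Z| = √(244² + 1270²) = 1300 Ω
I = V/|Z| = 9.25 mA
V_L = I·|Z_L| = 0.00925 × 122 = 1.13 V

1.13 V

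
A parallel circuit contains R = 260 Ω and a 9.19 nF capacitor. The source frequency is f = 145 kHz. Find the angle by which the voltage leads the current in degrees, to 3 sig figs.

-65.3°

ω = 2πf = 911100 rad/s
X_C = 1/(ωC) = 119 Ω
Parallel: admittances add. Y = 1/R + jωC
Y = (0.00385 + j0.00837) S
|Y| = 0.00921 S → |Z| = 1/|Y| = 109 Ω, ∠Z = −∠Y = -65.3°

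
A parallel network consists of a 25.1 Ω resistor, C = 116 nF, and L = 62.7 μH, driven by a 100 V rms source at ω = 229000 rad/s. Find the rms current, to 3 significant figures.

5.87 A

X_L = ωL = 14.4 Ω
X_C = 1/(ωC) = 37.6 Ω
Parallel: admittances add. Y = 1/R + 1/(jωL) + jωC
Y = (0.0398 − j0.0431) S
|Y| = 0.0587 S → |Z| = 1/|Y| = 17.0 Ω, ∠Z = −∠Y = 47.2°
I = V/|Z| = 100/17.0 = 5.87 A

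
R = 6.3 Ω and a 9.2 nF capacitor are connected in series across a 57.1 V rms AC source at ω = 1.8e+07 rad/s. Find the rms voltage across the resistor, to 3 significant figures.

X_C = 1/(ωC) = 6.04 Ω
Z = 6.30 − j6.04 Ω
|Z| = √(6.30² + 6.04²) = 8.73 Ω
I = V/|Z| = 6.54 A
V_R = I·|Z_R| = 6.54 × 6.30 = 41.2 V

41.2 V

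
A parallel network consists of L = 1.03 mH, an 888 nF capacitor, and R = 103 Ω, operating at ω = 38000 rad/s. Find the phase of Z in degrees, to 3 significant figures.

-40.2°

X_L = ωL = 39.1 Ω
X_C = 1/(ωC) = 29.6 Ω
Parallel: admittances add. Y = 1/R + 1/(jωL) + jωC
Y = (0.00971 + j0.00819) S
|Y| = 0.0127 S → |Z| = 1/|Y| = 78.7 Ω, ∠Z = −∠Y = -40.2°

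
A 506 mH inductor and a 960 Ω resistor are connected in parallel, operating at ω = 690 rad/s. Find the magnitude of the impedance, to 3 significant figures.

328 Ω

X_L = ωL = 349 Ω
Parallel: admittances add. Y = 1/R + 1/(jωL)
Y = (0.00104 − j0.00286) S
|Y| = 0.00305 S → |Z| = 1/|Y| = 328 Ω, ∠Z = −∠Y = 70.0°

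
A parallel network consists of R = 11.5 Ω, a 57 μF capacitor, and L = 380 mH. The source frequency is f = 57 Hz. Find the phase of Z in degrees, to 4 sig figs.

-8.545°

ω = 2πf = 358.1 rad/s
X_L = ωL = 136.1 Ω
X_C = 1/(ωC) = 48.99 Ω
Parallel: admittances add. Y = 1/R + 1/(jωL) + jωC
Y = (0.08696 + j0.01307) S
|Y| = 0.08793 S → |Z| = 1/|Y| = 11.37 Ω, ∠Z = −∠Y = -8.545°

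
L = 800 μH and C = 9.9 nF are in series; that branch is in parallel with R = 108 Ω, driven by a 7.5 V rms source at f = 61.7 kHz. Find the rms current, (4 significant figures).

166.4 mA

ω = 2πf = 387700 rad/s
X_L = ωL = 310.1 Ω
X_C = 1/(ωC) = 260.6 Ω
Branch 1: Z₁ = R = 108.0 Ω
Branch 2 (series LC): Z₂ = j(X_L − X_C) = j49.58 Ω
Parallel: Z = Z₁Z₂/(Z₁+Z₂), |Z| = 45.06 Ω, ∠Z = 65.34°
I = V/|Z| = 7.5/45.06 = 166.4 mA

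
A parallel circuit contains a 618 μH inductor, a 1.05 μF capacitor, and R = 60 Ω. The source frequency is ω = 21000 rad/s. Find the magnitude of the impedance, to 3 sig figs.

X_L = ωL = 13.0 Ω
X_C = 1/(ωC) = 45.4 Ω
Parallel: admittances add. Y = 1/R + 1/(jωL) + jωC
Y = (0.0167 − j0.0550) S
|Y| = 0.0575 S → |Z| = 1/|Y| = 17.4 Ω, ∠Z = −∠Y = 73.1°

17.4 Ω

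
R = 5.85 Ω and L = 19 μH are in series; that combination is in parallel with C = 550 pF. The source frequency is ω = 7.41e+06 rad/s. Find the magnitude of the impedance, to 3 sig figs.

330 Ω

X_L = ωL = 141 Ω
X_C = 1/(ωC) = 245 Ω
Branch 1 (R+jX_L): Z₁ = 5.85 + j141 Ω, |Z₁| = 141 Ω
Branch 2 (−jX_C): Z₂ = −j245 Ω
Parallel: Z = Z₁Z₂/(Z₁+Z₂), |Z| = 330 Ω, ∠Z = 84.4°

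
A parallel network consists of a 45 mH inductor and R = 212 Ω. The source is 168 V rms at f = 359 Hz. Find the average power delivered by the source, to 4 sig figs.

133.1 W

ω = 2πf = 2256 rad/s
X_L = ωL = 101.5 Ω
Parallel: admittances add. Y = 1/R + 1/(jωL)
Y = (0.004717 − j0.009852) S
|Y| = 0.01092 S → |Z| = 1/|Y| = 91.55 Ω, ∠Z = −∠Y = 64.42°
I = V/|Z| = 1.835 A
P = VI cos φ = 168 × 1.835 × cos(64.42°) = 133.1 W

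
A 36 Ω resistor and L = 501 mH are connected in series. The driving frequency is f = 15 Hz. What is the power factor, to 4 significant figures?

0.6063

ω = 2πf = 94.25 rad/s
X_L = ωL = 47.22 Ω
Z = 36.00 + j47.22 Ω
|Z| = √(36.00² + 47.22²) = 59.38 Ω
∠Z = arctan(47.22/36.00) = 52.68°
cos φ = cos(52.68°) = 0.6063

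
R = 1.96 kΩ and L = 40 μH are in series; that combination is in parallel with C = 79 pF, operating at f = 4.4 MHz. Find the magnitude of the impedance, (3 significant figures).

ω = 2πf = 2.765e+07 rad/s
X_L = ωL = 1110 Ω
X_C = 1/(ωC) = 458 Ω
Branch 1 (R+jX_L): Z₁ = 1960 + j1110 Ω, |Z₁| = 2250 Ω
Branch 2 (−jX_C): Z₂ = −j458 Ω
Parallel: Z = Z₁Z₂/(Z₁+Z₂), |Z| = 499 Ω, ∠Z = -78.9°

499 Ω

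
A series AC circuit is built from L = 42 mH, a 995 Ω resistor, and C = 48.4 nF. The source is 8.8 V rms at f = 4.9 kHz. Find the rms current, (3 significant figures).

ω = 2πf = 30790 rad/s
X_L = ωL = 1290 Ω
X_C = 1/(ωC) = 671 Ω
Net reactance X = X_L − X_C = 622 Ω
Z = 995 + j622 Ω
|Z| = √(995² + 622²) = 1170 Ω
I = V/|Z| = 8.8/1170 = 7.50 mA

7.50 mA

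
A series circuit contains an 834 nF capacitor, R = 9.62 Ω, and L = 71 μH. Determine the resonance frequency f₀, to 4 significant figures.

20.68 kHz

ω₀ = 1/√(LC) = 1/√(7.1e-05 × 8.34e-07) = 130000 rad/s
f₀ = ω₀/(2π) = 20.68 kHz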